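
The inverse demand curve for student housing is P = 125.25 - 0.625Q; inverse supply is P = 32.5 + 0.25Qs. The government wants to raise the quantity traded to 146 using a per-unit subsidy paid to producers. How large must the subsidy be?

At Q = 146, from the demand curve buyers pay Pb = 125.25 − 0.625·146 = 34; from the supply curve sellers need Ps = 32.5 + 0.25·146 = 69.
The subsidy must fill the gap: s = Ps − Pb = 69 − 34 = 35.

Required subsidy s = 35 per unit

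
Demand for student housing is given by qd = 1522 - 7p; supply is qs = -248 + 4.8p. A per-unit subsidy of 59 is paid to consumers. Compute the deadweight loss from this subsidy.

Pre-subsidy: 1522 - 7p = -248 + 4.8p gives p* = 150, q* = 472.
With the rebate, buyers effectively pay pb = ps − 59, where ps is the price sellers receive.
Demand in terms of ps becomes qd = 1522 − 7(ps − 59) = 1935 - 7ps. Setting this equal to supply: 1935 - 7ps = -248 + 4.8ps, so ps = 185.
Buyers pay pb = 185 − 59 = 126; q' = -248 + 4.8·185 = 640.
The subsidy expands output by 640 − 472 = 168 past the efficient level; on those units the gap between marginal cost and willingness to pay runs from 0 up to 59.
DWL = ½ × 59 × 168 = 4956.

Deadweight loss = 4956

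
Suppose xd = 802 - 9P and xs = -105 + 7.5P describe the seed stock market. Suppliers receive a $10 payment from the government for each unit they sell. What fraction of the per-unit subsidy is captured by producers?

Producer share = 6/11

Pre-subsidy: 802 - 9P = -105 + 7.5P gives P* = 1814/33, x* = 3380/11.
With the subsidy, sellers receive Ps = Pb + 10 for each unit, where Pb is the price buyers pay.
Supply in terms of Pb becomes xs = -105 + 7.5(Pb + 10) = -30 + 7.5Pb. Setting this equal to demand: 802 - 9Pb = -30 + 7.5Pb, so Pb = 1664/33.
Sellers receive Ps = 1664/33 + 10 = 1994/33; x' = 802 − 9·(1664/33) = 3830/11.
Buyers' price falls by P* − Pb = 1814/33 − 1664/33 = 50/11; sellers' price rises by Ps − P* = 1994/33 − 1814/33 = 60/11.
So producers capture (60/11)/10 = 6/11 of each unit of subsidy.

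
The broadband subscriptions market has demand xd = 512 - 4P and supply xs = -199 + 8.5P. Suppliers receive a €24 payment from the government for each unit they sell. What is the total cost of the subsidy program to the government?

Government cost = €8394.24

Pre-subsidy: 512 - 4P = -199 + 8.5P gives P* = 56.88, x* = 284.48.
With the subsidy, sellers receive Ps = Pb + 24 for each unit, where Pb is the price buyers pay.
Supply in terms of Pb becomes xs = -199 + 8.5(Pb + 24) = 5 + 8.5Pb. Setting this equal to demand: 512 - 4Pb = 5 + 8.5Pb, so Pb = 40.56.
Sellers receive Ps = 40.56 + 24 = 64.56; x' = 512 − 4·40.56 = 349.76.
Government outlay = subsidy × quantity = 24 × 349.76 = 8394.24.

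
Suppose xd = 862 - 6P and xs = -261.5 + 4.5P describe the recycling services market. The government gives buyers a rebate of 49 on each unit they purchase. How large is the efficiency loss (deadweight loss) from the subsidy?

Deadweight loss = 3087

Pre-subsidy: 862 - 6P = -261.5 + 4.5P gives P* = 107, x* = 220.
With the rebate, buyers effectively pay Pb = Ps − 49, where Ps is the price sellers receive.
Demand in terms of Ps becomes xd = 862 − 6(Ps − 49) = 1156 - 6Ps. Setting this equal to supply: 1156 - 6Ps = -261.5 + 4.5Ps, so Ps = 135.
Buyers pay Pb = 135 − 49 = 86; x' = -261.5 + 4.5·135 = 346.
The subsidy expands output by 346 − 220 = 126 past the efficient level; on those units the gap between marginal cost and willingness to pay runs from 0 up to 49.
DWL = ½ × 49 × 126 = 3087.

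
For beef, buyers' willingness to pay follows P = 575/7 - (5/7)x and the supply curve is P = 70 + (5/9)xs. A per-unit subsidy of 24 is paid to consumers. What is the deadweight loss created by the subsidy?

Pre-subsidy: 575/7 - (5/7)x = 70 + (5/9)x gives x* = 9.5625 and P* = 75.3125.
With the rebate, buyers effectively pay Pb = Ps − 24, where Ps is the price sellers receive.
On the curves, Pb = 575/7 - (5/7)x and Ps = 70 + (5/9)x; the wedge Ps − Pb = 24 gives 70 + (5/9)x − (575/7 - (5/7)x) = 24, so x' = 28.4625.
Then Pb = 575/7 − (5/7)·28.4625 = 61.8125 and Ps = 70 + (5/9)·28.4625 = 85.8125.
The subsidy expands output by 28.4625 − 9.5625 = 18.9 past the efficient level; on those units the gap between marginal cost and willingness to pay runs from 0 up to 24.
DWL = ½ × 24 × 18.9 = 226.8.

Deadweight loss = 226.8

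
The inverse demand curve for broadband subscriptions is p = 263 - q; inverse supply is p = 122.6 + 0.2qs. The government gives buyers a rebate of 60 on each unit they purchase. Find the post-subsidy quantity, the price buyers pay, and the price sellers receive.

q' = 167; buyers pay 96; sellers receive 156

Pre-subsidy: 263 - q = 122.6 + 0.2q gives q* = 117 and p* = 146.
With the rebate, buyers effectively pay pb = ps − 60, where ps is the price sellers receive.
On the curves, pb = 263 - q and ps = 122.6 + 0.2q; the wedge ps − pb = 60 gives 122.6 + 0.2q − (263 - q) = 60, so q' = 167.
Then pb = 263 − 1·167 = 96 and ps = 122.6 + 0.2·167 = 156.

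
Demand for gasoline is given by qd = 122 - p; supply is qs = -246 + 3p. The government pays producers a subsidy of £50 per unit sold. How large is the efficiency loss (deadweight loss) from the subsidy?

Deadweight loss = £937.5

Pre-subsidy: 122 - p = -246 + 3p gives p* = 92, q* = 30.
With the subsidy, sellers receive ps = pb + 50 for each unit, where pb is the price buyers pay.
Supply in terms of pb becomes qs = -246 + 3(pb + 50) = -96 + 3pb. Setting this equal to demand: 122 - pb = -96 + 3pb, so pb = 54.5.
Sellers receive ps = 54.5 + 50 = 104.5; q' = 122 − 1·54.5 = 67.5.
The subsidy expands output by 67.5 − 30 = 37.5 past the efficient level; on those units the gap between marginal cost and willingness to pay runs from 0 up to 50.
DWL = ½ × 50 × 37.5 = 937.5.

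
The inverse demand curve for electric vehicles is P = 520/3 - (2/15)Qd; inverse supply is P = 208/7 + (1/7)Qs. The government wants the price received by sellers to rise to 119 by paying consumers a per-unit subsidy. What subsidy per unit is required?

Required subsidy s = 29 per unit

At a seller price of 119, quantity supplied is -208 + 7·119 = 625.
Buyers absorb 625 only when they pay Pb = 520/3 − (2/15)·625 = 90.
s = Ps − Pb = 119 − 90 = 29.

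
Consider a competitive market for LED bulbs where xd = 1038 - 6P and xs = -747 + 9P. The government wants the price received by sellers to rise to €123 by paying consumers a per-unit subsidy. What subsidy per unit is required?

Required subsidy s = €10 per unit

At a seller price of 123, quantity supplied is -747 + 9·123 = 360.
Buyers absorb 360 only when they pay Pb with 1038 − 6·Pb = 360, i.e. Pb = 113.
s = Ps − Pb = 123 − 113 = 10.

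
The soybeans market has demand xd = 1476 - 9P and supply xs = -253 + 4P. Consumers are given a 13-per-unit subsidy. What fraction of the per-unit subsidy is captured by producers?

Producer share = 9/13

Pre-subsidy: 1476 - 9P = -253 + 4P gives P* = 133, x* = 279.
With the rebate, buyers effectively pay Pb = Ps − 13, where Ps is the price sellers receive.
Demand in terms of Ps becomes xd = 1476 − 9(Ps − 13) = 1593 - 9Ps. Setting this equal to supply: 1593 - 9Ps = -253 + 4Ps, so Ps = 142.
Buyers pay Pb = 142 − 13 = 129; x' = -253 + 4·142 = 315.
Buyers' price falls by P* − Pb = 133 − 129 = 4; sellers' price rises by Ps − P* = 142 − 133 = 9.
So producers capture 9/13 = 9/13 of each unit of subsidy.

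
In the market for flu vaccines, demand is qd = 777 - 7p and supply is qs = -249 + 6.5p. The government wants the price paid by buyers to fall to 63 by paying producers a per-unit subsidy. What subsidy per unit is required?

At a buyer price of 63, quantity demanded is 777 − 7·63 = 336.
Sellers supply 336 only when they receive ps with -249 + 6.5·ps = 336, i.e. ps = 90.
s = ps − pb = 90 − 63 = 27.

Required subsidy s = 27 per unit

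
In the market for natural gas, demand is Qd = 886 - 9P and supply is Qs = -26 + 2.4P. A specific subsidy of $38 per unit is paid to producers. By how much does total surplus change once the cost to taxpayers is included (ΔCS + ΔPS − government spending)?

Pre-subsidy: 886 - 9P = -26 + 2.4P gives P* = 80, Q* = 166.
With the subsidy, sellers receive Ps = Pb + 38 for each unit, where Pb is the price buyers pay.
Supply in terms of Pb becomes Qs = -26 + 2.4(Pb + 38) = 65.2 + 2.4Pb. Setting this equal to demand: 886 - 9Pb = 65.2 + 2.4Pb, so Pb = 72.
Sellers receive Ps = 72 + 38 = 110; Q' = 886 − 9·72 = 238.
ΔCS = ½(166 + 238)(80 − 72) = 1616; ΔPS = ½(166 + 238)(110 − 80) = 6060.
Government spending = 38 × 238 = 9044.
Net change = 1616 + 6060 − 9044 = -1368. The loss equals the DWL triangle ½·38·72.

Net change in total surplus = -$1368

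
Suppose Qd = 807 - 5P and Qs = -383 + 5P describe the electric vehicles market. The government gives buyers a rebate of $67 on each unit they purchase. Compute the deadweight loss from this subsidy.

Pre-subsidy: 807 - 5P = -383 + 5P gives P* = 119, Q* = 212.
With the rebate, buyers effectively pay Pb = Ps − 67, where Ps is the price sellers receive.
Demand in terms of Ps becomes Qd = 807 − 5(Ps − 67) = 1142 - 5Ps. Setting this equal to supply: 1142 - 5Ps = -383 + 5Ps, so Ps = 152.5.
Buyers pay Pb = 152.5 − 67 = 85.5; Q' = -383 + 5·152.5 = 379.5.
The subsidy expands output by 379.5 − 212 = 167.5 past the efficient level; on those units the gap between marginal cost and willingness to pay runs from 0 up to 67.
DWL = ½ × 67 × 167.5 = 5611.25.

Deadweight loss = $5611.25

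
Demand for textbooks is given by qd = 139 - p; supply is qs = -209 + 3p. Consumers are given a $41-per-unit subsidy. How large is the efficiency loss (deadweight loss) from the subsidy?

Pre-subsidy: 139 - p = -209 + 3p gives p* = 87, q* = 52.
With the rebate, buyers effectively pay pb = ps − 41, where ps is the price sellers receive.
Demand in terms of ps becomes qd = 139 − 1(ps − 41) = 180 - ps. Setting this equal to supply: 180 - ps = -209 + 3ps, so ps = 97.25.
Buyers pay pb = 97.25 − 41 = 56.25; q' = -209 + 3·97.25 = 82.75.
The subsidy expands output by 82.75 − 52 = 30.75 past the efficient level; on those units the gap between marginal cost and willingness to pay runs from 0 up to 41.
DWL = ½ × 41 × 30.75 = 630.375.

Deadweight loss = $630.375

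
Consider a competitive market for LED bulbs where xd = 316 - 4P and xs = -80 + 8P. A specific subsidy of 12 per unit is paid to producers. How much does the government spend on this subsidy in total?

Pre-subsidy: 316 - 4P = -80 + 8P gives P* = 33, x* = 184.
With the subsidy, sellers receive Ps = Pb + 12 for each unit, where Pb is the price buyers pay.
Supply in terms of Pb becomes xs = -80 + 8(Pb + 12) = 16 + 8Pb. Setting this equal to demand: 316 - 4Pb = 16 + 8Pb, so Pb = 25.
Sellers receive Ps = 25 + 12 = 37; x' = 316 − 4·25 = 216.
Government outlay = subsidy × quantity = 12 × 216 = 2592.

Government cost = 2592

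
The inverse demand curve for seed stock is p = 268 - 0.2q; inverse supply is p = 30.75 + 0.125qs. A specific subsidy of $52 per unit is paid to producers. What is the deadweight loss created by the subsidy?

Pre-subsidy: 268 - 0.2q = 30.75 + 0.125q gives q* = 730 and p* = 122.
With the subsidy, sellers receive ps = pb + 52 for each unit, where pb is the price buyers pay.
On the curves, pb = 268 - 0.2q and ps = 30.75 + 0.125q; the wedge ps − pb = 52 gives 30.75 + 0.125q − (268 - 0.2q) = 52, so q' = 890.
Then pb = 268 − 0.2·890 = 90 and ps = 30.75 + 0.125·890 = 142.
The subsidy expands output by 890 − 730 = 160 past the efficient level; on those units the gap between marginal cost and willingness to pay runs from 0 up to 52.
DWL = ½ × 52 × 160 = 4160.

Deadweight loss = $4160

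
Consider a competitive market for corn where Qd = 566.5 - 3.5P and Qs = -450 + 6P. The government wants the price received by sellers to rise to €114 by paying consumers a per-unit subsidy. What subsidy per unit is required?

At a seller price of 114, quantity supplied is -450 + 6·114 = 234.
Buyers absorb 234 only when they pay Pb with 566.5 − 3.5·Pb = 234, i.e. Pb = 95.
s = Ps − Pb = 114 − 95 = 19.

Required subsidy s = €19 per unit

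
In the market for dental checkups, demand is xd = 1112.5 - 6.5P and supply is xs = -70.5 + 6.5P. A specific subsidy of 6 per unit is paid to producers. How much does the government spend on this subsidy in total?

Pre-subsidy: 1112.5 - 6.5P = -70.5 + 6.5P gives P* = 91, x* = 521.
With the subsidy, sellers receive Ps = Pb + 6 for each unit, where Pb is the price buyers pay.
Supply in terms of Pb becomes xs = -70.5 + 6.5(Pb + 6) = -31.5 + 6.5Pb. Setting this equal to demand: 1112.5 - 6.5Pb = -31.5 + 6.5Pb, so Pb = 88.
Sellers receive Ps = 88 + 6 = 94; x' = 1112.5 − 6.5·88 = 540.5.
Government outlay = subsidy × quantity = 6 × 540.5 = 3243.

Government cost = 3243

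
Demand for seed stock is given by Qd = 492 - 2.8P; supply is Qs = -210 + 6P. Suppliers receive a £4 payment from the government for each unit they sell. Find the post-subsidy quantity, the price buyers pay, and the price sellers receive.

Pre-subsidy: 492 - 2.8P = -210 + 6P gives P* = 1755/22, Q* = 2955/11.
With the subsidy, sellers receive Ps = Pb + 4 for each unit, where Pb is the price buyers pay.
Supply in terms of Pb becomes Qs = -210 + 6(Pb + 4) = -186 + 6Pb. Setting this equal to demand: 492 - 2.8Pb = -186 + 6Pb, so Pb = 1695/22.
Sellers receive Ps = 1695/22 + 4 = 1783/22; Q' = 492 − 2.8·(1695/22) = 3039/11.

Q' = 3039/11; buyers pay 1695/22; sellers receive 1783/22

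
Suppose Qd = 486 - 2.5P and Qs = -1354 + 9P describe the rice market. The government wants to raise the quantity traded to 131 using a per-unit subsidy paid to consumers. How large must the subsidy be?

Required subsidy s = 23 per unit

At Q = 131, invert demand for the buyer price: Pb = (486 − 131)/2.5 = 142; invert supply for the seller price: Ps = (131 − (-1354))/9 = 165.
The subsidy must fill the gap: s = Ps − Pb = 165 − 142 = 23.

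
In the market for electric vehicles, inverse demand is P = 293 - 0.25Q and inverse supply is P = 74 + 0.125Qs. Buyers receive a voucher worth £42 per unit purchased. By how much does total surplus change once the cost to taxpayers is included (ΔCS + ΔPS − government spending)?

Net change in total surplus = -£2352

Pre-subsidy: 293 - 0.25Q = 74 + 0.125Q gives Q* = 584 and P* = 147.
With the rebate, buyers effectively pay Pb = Ps − 42, where Ps is the price sellers receive.
On the curves, Pb = 293 - 0.25Q and Ps = 74 + 0.125Q; the wedge Ps − Pb = 42 gives 74 + 0.125Q − (293 - 0.25Q) = 42, so Q' = 696.
Then Pb = 293 − 0.25·696 = 119 and Ps = 74 + 0.125·696 = 161.
ΔCS = ½(584 + 696)(147 − 119) = 17920; ΔPS = ½(584 + 696)(161 − 147) = 8960.
Government spending = 42 × 696 = 29232.
Net change = 17920 + 8960 − 29232 = -2352. The loss equals the DWL triangle ½·42·112.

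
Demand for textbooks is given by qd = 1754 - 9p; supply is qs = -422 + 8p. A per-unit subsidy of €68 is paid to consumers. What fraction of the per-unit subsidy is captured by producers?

Pre-subsidy: 1754 - 9p = -422 + 8p gives p* = 128, q* = 602.
With the rebate, buyers effectively pay pb = ps − 68, where ps is the price sellers receive.
Demand in terms of ps becomes qd = 1754 − 9(ps − 68) = 2366 - 9ps. Setting this equal to supply: 2366 - 9ps = -422 + 8ps, so ps = 164.
Buyers pay pb = 164 − 68 = 96; q' = -422 + 8·164 = 890.
Buyers' price falls by p* − pb = 128 − 96 = 32; sellers' price rises by ps − p* = 164 − 128 = 36.
So producers capture 36/68 = 9/17 of each unit of subsidy.

Producer share = 9/17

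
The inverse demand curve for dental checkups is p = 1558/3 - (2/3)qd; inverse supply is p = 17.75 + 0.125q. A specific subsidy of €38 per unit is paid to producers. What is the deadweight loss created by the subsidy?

Deadweight loss = €912

Pre-subsidy: 1558/3 - (2/3)q = 17.75 + 0.125q gives q* = 12038/19 and p* = 1842/19.
With the subsidy, sellers receive ps = pb + 38 for each unit, where pb is the price buyers pay.
On the curves, pb = 1558/3 - (2/3)q and ps = 17.75 + 0.125q; the wedge ps − pb = 38 gives 17.75 + 0.125q − (1558/3 - (2/3)q) = 38, so q' = 12950/19.
Then pb = 1558/3 − (2/3)·(12950/19) = 1234/19 and ps = 17.75 + 0.125·(12950/19) = 1956/19.
The subsidy expands output by 12950/19 − 12038/19 = 48 past the efficient level; on those units the gap between marginal cost and willingness to pay runs from 0 up to 38.
DWL = ½ × 38 × 48 = 912.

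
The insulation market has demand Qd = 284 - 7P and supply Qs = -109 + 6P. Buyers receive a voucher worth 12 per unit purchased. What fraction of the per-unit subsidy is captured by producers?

Producer share = 7/13

Pre-subsidy: 284 - 7P = -109 + 6P gives P* = 393/13, Q* = 941/13.
With the rebate, buyers effectively pay Pb = Ps − 12, where Ps is the price sellers receive.
Demand in terms of Ps becomes Qd = 284 − 7(Ps − 12) = 368 - 7Ps. Setting this equal to supply: 368 - 7Ps = -109 + 6Ps, so Ps = 477/13.
Buyers pay Pb = 477/13 − 12 = 321/13; Q' = -109 + 6·(477/13) = 1445/13.
Buyers' price falls by P* − Pb = 393/13 − 321/13 = 72/13; sellers' price rises by Ps − P* = 477/13 − 393/13 = 84/13.
So producers capture (84/13)/12 = 7/13 of each unit of subsidy.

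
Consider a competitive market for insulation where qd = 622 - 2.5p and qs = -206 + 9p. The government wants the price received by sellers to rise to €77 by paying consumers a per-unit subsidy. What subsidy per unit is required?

At a seller price of 77, quantity supplied is -206 + 9·77 = 487.
Buyers absorb 487 only when they pay pb with 622 − 2.5·pb = 487, i.e. pb = 54.
s = ps − pb = 77 − 54 = 23.

Required subsidy s = €23 per unit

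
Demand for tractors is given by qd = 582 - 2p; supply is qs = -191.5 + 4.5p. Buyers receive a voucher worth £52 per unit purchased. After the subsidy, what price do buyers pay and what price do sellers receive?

Pre-subsidy: 582 - 2p = -191.5 + 4.5p gives p* = 119, q* = 344.
With the rebate, buyers effectively pay pb = ps − 52, where ps is the price sellers receive.
Demand in terms of ps becomes qd = 582 − 2(ps − 52) = 686 - 2ps. Setting this equal to supply: 686 - 2ps = -191.5 + 4.5ps, so ps = 135.
Buyers pay pb = 135 − 52 = 83; q' = -191.5 + 4.5·135 = 416.

Buyers pay £83; sellers receive £135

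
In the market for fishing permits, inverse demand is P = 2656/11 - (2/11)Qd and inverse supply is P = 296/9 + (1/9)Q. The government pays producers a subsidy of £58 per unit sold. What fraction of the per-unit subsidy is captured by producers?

Producer share = 11/29

Pre-subsidy: 2656/11 - (2/11)Q = 296/9 + (1/9)Q gives Q* = 712 and P* = 112.
With the subsidy, sellers receive Ps = Pb + 58 for each unit, where Pb is the price buyers pay.
On the curves, Pb = 2656/11 - (2/11)Q and Ps = 296/9 + (1/9)Q; the wedge Ps − Pb = 58 gives 296/9 + (1/9)Q − (2656/11 - (2/11)Q) = 58, so Q' = 910.
Then Pb = 2656/11 − (2/11)·910 = 76 and Ps = 296/9 + (1/9)·910 = 134.
Buyers' price falls by P* − Pb = 112 − 76 = 36; sellers' price rises by Ps − P* = 134 − 112 = 22.
So producers capture 22/58 = 11/29 of each unit of subsidy.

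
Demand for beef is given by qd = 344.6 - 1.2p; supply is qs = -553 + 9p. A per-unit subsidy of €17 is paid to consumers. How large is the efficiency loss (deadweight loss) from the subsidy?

Deadweight loss = €153

Pre-subsidy: 344.6 - 1.2p = -553 + 9p gives p* = 88, q* = 239.
With the rebate, buyers effectively pay pb = ps − 17, where ps is the price sellers receive.
Demand in terms of ps becomes qd = 344.6 − 1.2(ps − 17) = 365 - 1.2ps. Setting this equal to supply: 365 - 1.2ps = -553 + 9ps, so ps = 90.
Buyers pay pb = 90 − 17 = 73; q' = -553 + 9·90 = 257.
The subsidy expands output by 257 − 239 = 18 past the efficient level; on those units the gap between marginal cost and willingness to pay runs from 0 up to 17.
DWL = ½ × 17 × 18 = 153.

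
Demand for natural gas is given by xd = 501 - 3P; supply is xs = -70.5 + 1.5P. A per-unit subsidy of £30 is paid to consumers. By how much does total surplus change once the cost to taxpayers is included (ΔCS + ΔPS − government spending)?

Pre-subsidy: 501 - 3P = -70.5 + 1.5P gives P* = 127, x* = 120.
With the rebate, buyers effectively pay Pb = Ps − 30, where Ps is the price sellers receive.
Demand in terms of Ps becomes xd = 501 − 3(Ps − 30) = 591 - 3Ps. Setting this equal to supply: 591 - 3Ps = -70.5 + 1.5Ps, so Ps = 147.
Buyers pay Pb = 147 − 30 = 117; x' = -70.5 + 1.5·147 = 150.
ΔCS = ½(120 + 150)(127 − 117) = 1350; ΔPS = ½(120 + 150)(147 − 127) = 2700.
Government spending = 30 × 150 = 4500.
Net change = 1350 + 2700 − 4500 = -450. The loss equals the DWL triangle ½·30·30.

Net change in total surplus = -£450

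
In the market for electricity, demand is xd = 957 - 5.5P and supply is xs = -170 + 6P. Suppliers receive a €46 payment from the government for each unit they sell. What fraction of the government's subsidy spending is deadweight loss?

Pre-subsidy: 957 - 5.5P = -170 + 6P gives P* = 98, x* = 418.
With the subsidy, sellers receive Ps = Pb + 46 for each unit, where Pb is the price buyers pay.
Supply in terms of Pb becomes xs = -170 + 6(Pb + 46) = 106 + 6Pb. Setting this equal to demand: 957 - 5.5Pb = 106 + 6Pb, so Pb = 74.
Sellers receive Ps = 74 + 46 = 120; x' = 957 − 5.5·74 = 550.
ΔCS = ½(418 + 550)(98 − 74) = 11616; ΔPS = ½(418 + 550)(120 − 98) = 10648.
Government spending = 46 × 550 = 25300.
DWL = ½ × 46 × (550 − 418) = 3036; fraction = 3036 / 25300 = 0.12.

DWL / government spending = 0.12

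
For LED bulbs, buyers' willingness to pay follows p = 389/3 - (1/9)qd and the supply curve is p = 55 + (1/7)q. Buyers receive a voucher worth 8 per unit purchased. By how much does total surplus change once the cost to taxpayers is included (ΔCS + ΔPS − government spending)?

Net change in total surplus = -126

Pre-subsidy: 389/3 - (1/9)q = 55 + (1/7)q gives q* = 294 and p* = 97.
With the rebate, buyers effectively pay pb = ps − 8, where ps is the price sellers receive.
On the curves, pb = 389/3 - (1/9)q and ps = 55 + (1/7)q; the wedge ps − pb = 8 gives 55 + (1/7)q − (389/3 - (1/9)q) = 8, so q' = 325.5.
Then pb = 389/3 − (1/9)·325.5 = 93.5 and ps = 55 + (1/7)·325.5 = 101.5.
ΔCS = ½(294 + 325.5)(97 − 93.5) = 1084.125; ΔPS = ½(294 + 325.5)(101.5 − 97) = 1393.875.
Government spending = 8 × 325.5 = 2604.
Net change = 1084.125 + 1393.875 − 2604 = -126. The loss equals the DWL triangle ½·8·31.5.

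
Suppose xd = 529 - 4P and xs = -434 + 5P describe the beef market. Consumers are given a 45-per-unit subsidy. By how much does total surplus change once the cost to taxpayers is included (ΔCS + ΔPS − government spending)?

Net change in total surplus = -2250

Pre-subsidy: 529 - 4P = -434 + 5P gives P* = 107, x* = 101.
With the rebate, buyers effectively pay Pb = Ps − 45, where Ps is the price sellers receive.
Demand in terms of Ps becomes xd = 529 − 4(Ps − 45) = 709 - 4Ps. Setting this equal to supply: 709 - 4Ps = -434 + 5Ps, so Ps = 127.
Buyers pay Pb = 127 − 45 = 82; x' = -434 + 5·127 = 201.
ΔCS = ½(101 + 201)(107 − 82) = 3775; ΔPS = ½(101 + 201)(127 − 107) = 3020.
Government spending = 45 × 201 = 9045.
Net change = 3775 + 3020 − 9045 = -2250. The loss equals the DWL triangle ½·45·100.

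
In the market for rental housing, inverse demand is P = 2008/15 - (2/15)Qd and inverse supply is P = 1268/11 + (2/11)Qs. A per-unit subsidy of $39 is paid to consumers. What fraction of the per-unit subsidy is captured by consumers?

Pre-subsidy: 2008/15 - (2/15)Q = 1268/11 + (2/11)Q gives Q* = 59 and P* = 126.
With the rebate, buyers effectively pay Pb = Ps − 39, where Ps is the price sellers receive.
On the curves, Pb = 2008/15 - (2/15)Q and Ps = 1268/11 + (2/11)Q; the wedge Ps − Pb = 39 gives 1268/11 + (2/11)Q − (2008/15 - (2/15)Q) = 39, so Q' = 182.75.
Then Pb = 2008/15 − (2/15)·182.75 = 109.5 and Ps = 1268/11 + (2/11)·182.75 = 148.5.
Buyers' price falls by P* − Pb = 126 − 109.5 = 16.5; sellers' price rises by Ps − P* = 148.5 − 126 = 22.5.
So consumers capture 16.5/39 = 11/26 of each unit of subsidy.

Consumer share = 11/26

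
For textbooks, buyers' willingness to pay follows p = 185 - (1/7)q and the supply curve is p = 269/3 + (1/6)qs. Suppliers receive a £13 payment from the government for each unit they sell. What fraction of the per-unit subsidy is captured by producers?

Pre-subsidy: 185 - (1/7)q = 269/3 + (1/6)q gives q* = 308 and p* = 141.
With the subsidy, sellers receive ps = pb + 13 for each unit, where pb is the price buyers pay.
On the curves, pb = 185 - (1/7)q and ps = 269/3 + (1/6)q; the wedge ps − pb = 13 gives 269/3 + (1/6)q − (185 - (1/7)q) = 13, so q' = 350.
Then pb = 185 − (1/7)·350 = 135 and ps = 269/3 + (1/6)·350 = 148.
Buyers' price falls by p* − pb = 141 − 135 = 6; sellers' price rises by ps − p* = 148 − 141 = 7.
So producers capture 7/13 = 7/13 of each unit of subsidy.

Producer share = 7/13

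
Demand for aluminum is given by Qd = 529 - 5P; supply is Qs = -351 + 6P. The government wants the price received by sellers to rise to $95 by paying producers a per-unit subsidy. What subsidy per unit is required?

At a seller price of 95, quantity supplied is -351 + 6·95 = 219.
Buyers absorb 219 only when they pay Pb with 529 − 5·Pb = 219, i.e. Pb = 62.
s = Ps − Pb = 95 − 62 = 33.

Required subsidy s = $33 per unit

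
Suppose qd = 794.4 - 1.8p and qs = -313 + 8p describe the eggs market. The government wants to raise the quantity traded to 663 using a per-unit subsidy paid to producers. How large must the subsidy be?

Required subsidy s = 49 per unit

At q = 663, invert demand for the buyer price: pb = (794.4 − 663)/1.8 = 73; invert supply for the seller price: ps = (663 − (-313))/8 = 122.
The subsidy must fill the gap: s = ps − pb = 122 − 73 = 49.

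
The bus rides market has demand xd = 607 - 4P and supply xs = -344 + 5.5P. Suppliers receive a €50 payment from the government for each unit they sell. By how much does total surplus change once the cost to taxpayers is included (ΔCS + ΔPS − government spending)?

Pre-subsidy: 607 - 4P = -344 + 5.5P gives P* = 1902/19, x* = 3925/19.
With the subsidy, sellers receive Ps = Pb + 50 for each unit, where Pb is the price buyers pay.
Supply in terms of Pb becomes xs = -344 + 5.5(Pb + 50) = -69 + 5.5Pb. Setting this equal to demand: 607 - 4Pb = -69 + 5.5Pb, so Pb = 1352/19.
Sellers receive Ps = 1352/19 + 50 = 2302/19; x' = 607 − 4·(1352/19) = 6125/19.
ΔCS = ½(3925/19 + 6125/19)(1902/19 − 1352/19) = 2763750/361; ΔPS = ½(3925/19 + 6125/19)(2302/19 − 1902/19) = 2010000/361.
Government spending = 50 × 6125/19 = 306250/19.
Net change = 2763750/361 + 2010000/361 − 306250/19 = -55000/19. The loss equals the DWL triangle ½·50·2200/19.

Net change in total surplus = -55000/19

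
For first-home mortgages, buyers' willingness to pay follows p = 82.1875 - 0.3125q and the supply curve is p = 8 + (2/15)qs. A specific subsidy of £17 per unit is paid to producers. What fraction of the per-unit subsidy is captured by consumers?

Consumer share = 75/107

Pre-subsidy: 82.1875 - 0.3125q = 8 + (2/15)q gives q* = 17805/107 and p* = 3230/107.
With the subsidy, sellers receive ps = pb + 17 for each unit, where pb is the price buyers pay.
On the curves, pb = 82.1875 - 0.3125q and ps = 8 + (2/15)q; the wedge ps − pb = 17 gives 8 + (2/15)q − (82.1875 - 0.3125q) = 17, so q' = 21885/107.
Then pb = 82.1875 − 0.3125·(21885/107) = 1955/107 and ps = 8 + (2/15)·(21885/107) = 3774/107.
Buyers' price falls by p* − pb = 3230/107 − 1955/107 = 1275/107; sellers' price rises by ps − p* = 3774/107 − 3230/107 = 544/107.
So consumers capture (1275/107)/17 = 75/107 of each unit of subsidy.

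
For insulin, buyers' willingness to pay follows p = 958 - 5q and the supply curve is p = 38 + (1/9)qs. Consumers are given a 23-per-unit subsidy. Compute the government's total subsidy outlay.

Pre-subsidy: 958 - 5q = 38 + (1/9)q gives q* = 180 and p* = 58.
With the rebate, buyers effectively pay pb = ps − 23, where ps is the price sellers receive.
On the curves, pb = 958 - 5q and ps = 38 + (1/9)q; the wedge ps − pb = 23 gives 38 + (1/9)q − (958 - 5q) = 23, so q' = 184.5.
Then pb = 958 − 5·184.5 = 35.5 and ps = 38 + (1/9)·184.5 = 58.5.
Government outlay = subsidy × quantity = 23 × 184.5 = 4243.5.

Government cost = 4243.5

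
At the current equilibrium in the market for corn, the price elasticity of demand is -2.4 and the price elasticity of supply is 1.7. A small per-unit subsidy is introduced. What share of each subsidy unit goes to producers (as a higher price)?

Producer share = 24/41

For a small subsidy around the equilibrium, the benefit split depends on the relative slopes, which at a point are proportional to the elasticities.
Buyer share = εs/(εs + |εd|) = 1.7/(1.7 + 2.4) = 17/41; seller share = |εd|/(εs + |εd|) = 24/41.
So producers capture 24/41 of the subsidy.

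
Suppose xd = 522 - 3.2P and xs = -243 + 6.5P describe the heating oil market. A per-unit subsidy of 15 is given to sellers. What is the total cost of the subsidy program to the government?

Government cost = 439110/97

Pre-subsidy: 522 - 3.2P = -243 + 6.5P gives P* = 7650/97, x* = 26154/97.
With the subsidy, sellers receive Ps = Pb + 15 for each unit, where Pb is the price buyers pay.
Supply in terms of Pb becomes xs = -243 + 6.5(Pb + 15) = -145.5 + 6.5Pb. Setting this equal to demand: 522 - 3.2Pb = -145.5 + 6.5Pb, so Pb = 6675/97.
Sellers receive Ps = 6675/97 + 15 = 8130/97; x' = 522 − 3.2·(6675/97) = 29274/97.
Government outlay = subsidy × quantity = 15 × 29274/97 = 439110/97.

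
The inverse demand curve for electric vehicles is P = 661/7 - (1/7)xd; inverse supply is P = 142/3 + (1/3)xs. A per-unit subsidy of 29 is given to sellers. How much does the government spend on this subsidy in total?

Government cost = 4634.2

Pre-subsidy: 661/7 - (1/7)x = 142/3 + (1/3)x gives x* = 98.9 and P* = 80.3.
With the subsidy, sellers receive Ps = Pb + 29 for each unit, where Pb is the price buyers pay.
On the curves, Pb = 661/7 - (1/7)x and Ps = 142/3 + (1/3)x; the wedge Ps − Pb = 29 gives 142/3 + (1/3)x − (661/7 - (1/7)x) = 29, so x' = 159.8.
Then Pb = 661/7 − (1/7)·159.8 = 71.6 and Ps = 142/3 + (1/3)·159.8 = 100.6.
Government outlay = subsidy × quantity = 29 × 159.8 = 4634.2.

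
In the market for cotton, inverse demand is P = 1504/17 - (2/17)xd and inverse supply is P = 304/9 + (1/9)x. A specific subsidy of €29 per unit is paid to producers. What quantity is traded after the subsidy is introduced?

Pre-subsidy: 1504/17 - (2/17)x = 304/9 + (1/9)x gives x* = 8368/35 and P* = 2112/35.
With the subsidy, sellers receive Ps = Pb + 29 for each unit, where Pb is the price buyers pay.
On the curves, Pb = 1504/17 - (2/17)x and Ps = 304/9 + (1/9)x; the wedge Ps − Pb = 29 gives 304/9 + (1/9)x − (1504/17 - (2/17)x) = 29, so x' = 2561/7.
Then Pb = 1504/17 − (2/17)·(2561/7) = 318/7 and Ps = 304/9 + (1/9)·(2561/7) = 521/7.

x' = 2561/7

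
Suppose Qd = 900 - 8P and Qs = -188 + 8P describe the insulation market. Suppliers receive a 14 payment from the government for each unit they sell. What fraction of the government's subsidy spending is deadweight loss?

DWL / government spending = 7/103

Pre-subsidy: 900 - 8P = -188 + 8P gives P* = 68, Q* = 356.
With the subsidy, sellers receive Ps = Pb + 14 for each unit, where Pb is the price buyers pay.
Supply in terms of Pb becomes Qs = -188 + 8(Pb + 14) = -76 + 8Pb. Setting this equal to demand: 900 - 8Pb = -76 + 8Pb, so Pb = 61.
Sellers receive Ps = 61 + 14 = 75; Q' = 900 − 8·61 = 412.
ΔCS = ½(356 + 412)(68 − 61) = 2688; ΔPS = ½(356 + 412)(75 − 68) = 2688.
Government spending = 14 × 412 = 5768.
DWL = ½ × 14 × (412 − 356) = 392; fraction = 392 / 5768 = 7/103.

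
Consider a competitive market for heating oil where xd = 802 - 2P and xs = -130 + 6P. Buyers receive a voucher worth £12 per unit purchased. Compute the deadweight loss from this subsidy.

Deadweight loss = £108

Pre-subsidy: 802 - 2P = -130 + 6P gives P* = 116.5, x* = 569.
With the rebate, buyers effectively pay Pb = Ps − 12, where Ps is the price sellers receive.
Demand in terms of Ps becomes xd = 802 − 2(Ps − 12) = 826 - 2Ps. Setting this equal to supply: 826 - 2Ps = -130 + 6Ps, so Ps = 119.5.
Buyers pay Pb = 119.5 − 12 = 107.5; x' = -130 + 6·119.5 = 587.
The subsidy expands output by 587 − 569 = 18 past the efficient level; on those units the gap between marginal cost and willingness to pay runs from 0 up to 12.
DWL = ½ × 12 × 18 = 108.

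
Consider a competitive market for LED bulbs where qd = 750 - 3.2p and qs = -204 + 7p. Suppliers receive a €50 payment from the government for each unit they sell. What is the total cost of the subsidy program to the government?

Pre-subsidy: 750 - 3.2p = -204 + 7p gives p* = 1590/17, q* = 7662/17.
With the subsidy, sellers receive ps = pb + 50 for each unit, where pb is the price buyers pay.
Supply in terms of pb becomes qs = -204 + 7(pb + 50) = 146 + 7pb. Setting this equal to demand: 750 - 3.2pb = 146 + 7pb, so pb = 3020/51.
Sellers receive ps = 3020/51 + 50 = 5570/51; q' = 750 − 3.2·(3020/51) = 28586/51.
Government outlay = subsidy × quantity = 50 × 28586/51 = 1429300/51.

Government cost = 1429300/51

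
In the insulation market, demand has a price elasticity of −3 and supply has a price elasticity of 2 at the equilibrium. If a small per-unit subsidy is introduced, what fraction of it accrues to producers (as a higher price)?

Producer share = 0.6

For a small subsidy around the equilibrium, the benefit split depends on the relative slopes, which at a point are proportional to the elasticities.
Buyer share = εs/(εs + |εd|) = 2/(2 + 3) = 0.4; seller share = |εd|/(εs + |εd|) = 0.6.
So producers capture 0.6 of the subsidy.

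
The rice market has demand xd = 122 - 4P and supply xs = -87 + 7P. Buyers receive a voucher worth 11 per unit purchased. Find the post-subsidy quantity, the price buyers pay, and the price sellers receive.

Pre-subsidy: 122 - 4P = -87 + 7P gives P* = 19, x* = 46.
With the rebate, buyers effectively pay Pb = Ps − 11, where Ps is the price sellers receive.
Demand in terms of Ps becomes xd = 122 − 4(Ps − 11) = 166 - 4Ps. Setting this equal to supply: 166 - 4Ps = -87 + 7Ps, so Ps = 23.
Buyers pay Pb = 23 − 11 = 12; x' = -87 + 7·23 = 74.

x' = 74; buyers pay 12; sellers receive 23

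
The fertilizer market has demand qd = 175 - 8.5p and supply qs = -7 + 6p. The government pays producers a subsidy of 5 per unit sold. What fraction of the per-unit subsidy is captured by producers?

Pre-subsidy: 175 - 8.5p = -7 + 6p gives p* = 364/29, q* = 1981/29.
With the subsidy, sellers receive ps = pb + 5 for each unit, where pb is the price buyers pay.
Supply in terms of pb becomes qs = -7 + 6(pb + 5) = 23 + 6pb. Setting this equal to demand: 175 - 8.5pb = 23 + 6pb, so pb = 304/29.
Sellers receive ps = 304/29 + 5 = 449/29; q' = 175 − 8.5·(304/29) = 2491/29.
Buyers' price falls by p* − pb = 364/29 − 304/29 = 60/29; sellers' price rises by ps − p* = 449/29 − 364/29 = 85/29.
So producers capture (85/29)/5 = 17/29 of each unit of subsidy.

Producer share = 17/29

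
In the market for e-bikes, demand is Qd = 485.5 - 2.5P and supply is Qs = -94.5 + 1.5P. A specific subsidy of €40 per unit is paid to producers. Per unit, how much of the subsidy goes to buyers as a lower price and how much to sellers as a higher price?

Pre-subsidy: 485.5 - 2.5P = -94.5 + 1.5P gives P* = 145, Q* = 123.
With the subsidy, sellers receive Ps = Pb + 40 for each unit, where Pb is the price buyers pay.
Supply in terms of Pb becomes Qs = -94.5 + 1.5(Pb + 40) = -34.5 + 1.5Pb. Setting this equal to demand: 485.5 - 2.5Pb = -34.5 + 1.5Pb, so Pb = 130.
Sellers receive Ps = 130 + 40 = 170; Q' = 485.5 − 2.5·130 = 160.5.
Buyers' price falls by P* − Pb = 145 − 130 = 15; sellers' price rises by Ps − P* = 170 − 145 = 25.

Buyers gain €15 per unit; sellers gain €25 per unit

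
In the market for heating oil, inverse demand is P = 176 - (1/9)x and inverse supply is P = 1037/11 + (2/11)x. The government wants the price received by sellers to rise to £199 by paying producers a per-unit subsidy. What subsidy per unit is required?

At a seller price of 199, quantity supplied is -518.5 + 5.5·199 = 576.
Buyers absorb 576 only when they pay Pb = 176 − (1/9)·576 = 112.
s = Ps − Pb = 199 − 112 = 87.

Required subsidy s = £87 per unit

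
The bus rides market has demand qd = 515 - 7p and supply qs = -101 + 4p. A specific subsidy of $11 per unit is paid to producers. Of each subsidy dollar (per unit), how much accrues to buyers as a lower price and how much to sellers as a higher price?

Buyers gain $4 per unit; sellers gain $7 per unit

Pre-subsidy: 515 - 7p = -101 + 4p gives p* = 56, q* = 123.
With the subsidy, sellers receive ps = pb + 11 for each unit, where pb is the price buyers pay.
Supply in terms of pb becomes qs = -101 + 4(pb + 11) = -57 + 4pb. Setting this equal to demand: 515 - 7pb = -57 + 4pb, so pb = 52.
Sellers receive ps = 52 + 11 = 63; q' = 515 − 7·52 = 151.
Buyers' price falls by p* − pb = 56 − 52 = 4; sellers' price rises by ps − p* = 63 − 56 = 7.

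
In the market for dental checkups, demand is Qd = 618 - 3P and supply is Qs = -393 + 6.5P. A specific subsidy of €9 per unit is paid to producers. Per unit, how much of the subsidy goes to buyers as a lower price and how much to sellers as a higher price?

Pre-subsidy: 618 - 3P = -393 + 6.5P gives P* = 2022/19, Q* = 5676/19.
With the subsidy, sellers receive Ps = Pb + 9 for each unit, where Pb is the price buyers pay.
Supply in terms of Pb becomes Qs = -393 + 6.5(Pb + 9) = -334.5 + 6.5Pb. Setting this equal to demand: 618 - 3Pb = -334.5 + 6.5Pb, so Pb = 1905/19.
Sellers receive Ps = 1905/19 + 9 = 2076/19; Q' = 618 − 3·(1905/19) = 6027/19.
Buyers' price falls by P* − Pb = 2022/19 − 1905/19 = 117/19; sellers' price rises by Ps − P* = 2076/19 − 2022/19 = 54/19.

Buyers gain 117/19 per unit; sellers gain 54/19 per unit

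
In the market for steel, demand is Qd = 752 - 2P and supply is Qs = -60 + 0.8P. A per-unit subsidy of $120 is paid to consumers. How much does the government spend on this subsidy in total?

Pre-subsidy: 752 - 2P = -60 + 0.8P gives P* = 290, Q* = 172.
With the rebate, buyers effectively pay Pb = Ps − 120, where Ps is the price sellers receive.
Demand in terms of Ps becomes Qd = 752 − 2(Ps − 120) = 992 - 2Ps. Setting this equal to supply: 992 - 2Ps = -60 + 0.8Ps, so Ps = 2630/7.
Buyers pay Pb = 2630/7 − 120 = 1790/7; Q' = -60 + 0.8·(2630/7) = 1684/7.
Government outlay = subsidy × quantity = 120 × 1684/7 = 202080/7.

Government cost = 202080/7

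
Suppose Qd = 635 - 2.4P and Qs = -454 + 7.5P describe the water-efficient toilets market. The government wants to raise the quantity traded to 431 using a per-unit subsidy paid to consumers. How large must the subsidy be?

Required subsidy s = 33 per unit

At Q = 431, invert demand for the buyer price: Pb = (635 − 431)/2.4 = 85; invert supply for the seller price: Ps = (431 − (-454))/7.5 = 118.
The subsidy must fill the gap: s = Ps − Pb = 118 − 85 = 33.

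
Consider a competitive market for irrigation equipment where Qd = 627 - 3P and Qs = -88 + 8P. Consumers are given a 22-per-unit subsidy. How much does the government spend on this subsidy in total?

Pre-subsidy: 627 - 3P = -88 + 8P gives P* = 65, Q* = 432.
With the rebate, buyers effectively pay Pb = Ps − 22, where Ps is the price sellers receive.
Demand in terms of Ps becomes Qd = 627 − 3(Ps − 22) = 693 - 3Ps. Setting this equal to supply: 693 - 3Ps = -88 + 8Ps, so Ps = 71.
Buyers pay Pb = 71 − 22 = 49; Q' = -88 + 8·71 = 480.
Government outlay = subsidy × quantity = 22 × 480 = 10560.

Government cost = 10560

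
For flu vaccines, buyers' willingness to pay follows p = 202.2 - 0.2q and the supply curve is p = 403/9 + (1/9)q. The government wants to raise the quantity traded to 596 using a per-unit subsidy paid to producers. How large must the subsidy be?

At q = 596, from the demand curve buyers pay pb = 202.2 − 0.2·596 = 83; from the supply curve sellers need ps = 403/9 + (1/9)·596 = 111.
The subsidy must fill the gap: s = ps − pb = 111 − 83 = 28.

Required subsidy s = 28 per unit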